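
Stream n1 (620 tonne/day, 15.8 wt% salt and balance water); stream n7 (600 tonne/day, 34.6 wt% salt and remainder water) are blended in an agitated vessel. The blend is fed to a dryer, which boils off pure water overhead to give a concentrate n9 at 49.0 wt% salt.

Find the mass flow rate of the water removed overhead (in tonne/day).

596.4 tonne/day

salt entering = 620×0.158 + 600×0.346 = 305.56 tonne/day.
All salt reports to n9, so n9 = 305.56/0.490 = 623.59 tonne/day.
Total feed = 1220 tonne/day; overhead = 1220 − 623.59 = 596.41 tonne/day.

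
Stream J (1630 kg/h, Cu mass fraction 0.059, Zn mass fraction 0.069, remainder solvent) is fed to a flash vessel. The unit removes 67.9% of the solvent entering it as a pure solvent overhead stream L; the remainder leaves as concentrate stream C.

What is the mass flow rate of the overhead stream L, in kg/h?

solvent entering = 1630×0.872 = 1421.4 kg/h; overhead removed = 0.679×1421.4 = 965.1 kg/h.

965.1 kg/h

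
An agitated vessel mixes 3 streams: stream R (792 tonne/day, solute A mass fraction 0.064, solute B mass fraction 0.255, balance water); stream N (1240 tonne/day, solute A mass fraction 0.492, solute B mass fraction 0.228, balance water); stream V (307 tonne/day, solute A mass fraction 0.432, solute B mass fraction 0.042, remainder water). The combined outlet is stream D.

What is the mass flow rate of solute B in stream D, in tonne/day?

497.6 tonne/day

solute B out = solute B in = 792×0.255 + 1240×0.228 + 307×0.042 = 497.57 tonne/day.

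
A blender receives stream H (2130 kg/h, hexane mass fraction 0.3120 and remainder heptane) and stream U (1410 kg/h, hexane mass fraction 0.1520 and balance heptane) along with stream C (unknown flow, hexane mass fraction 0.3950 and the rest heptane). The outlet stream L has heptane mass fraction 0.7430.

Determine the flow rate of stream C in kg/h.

223.9 kg/h

Let C be the unknown flow. Total out = 3540 + C.
heptane balance: 2661.1 + 0.605·C = 0.743·(3540 + C)
(0.605 − 0.743)·C = 0.743×3540 − 2661.1 = -30.9
C = -30.9 / -0.138 = 223.91 kg/h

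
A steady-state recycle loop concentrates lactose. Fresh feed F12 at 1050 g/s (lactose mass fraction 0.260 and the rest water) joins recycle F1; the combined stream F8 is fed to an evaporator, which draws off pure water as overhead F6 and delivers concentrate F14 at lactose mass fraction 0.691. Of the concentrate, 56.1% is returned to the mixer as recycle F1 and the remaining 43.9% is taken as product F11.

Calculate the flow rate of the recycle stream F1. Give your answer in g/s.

504.9 g/s

Overall lactose balance (none leaves overhead): lactose in fresh feed = lactose in product, i.e. 1050×0.260 = (1−0.561)·F14·0.691.
F14 = 273/(0.691×0.439) = 899.95 g/s.
Recycle F1 = 0.561×899.95 = 504.87 g/s.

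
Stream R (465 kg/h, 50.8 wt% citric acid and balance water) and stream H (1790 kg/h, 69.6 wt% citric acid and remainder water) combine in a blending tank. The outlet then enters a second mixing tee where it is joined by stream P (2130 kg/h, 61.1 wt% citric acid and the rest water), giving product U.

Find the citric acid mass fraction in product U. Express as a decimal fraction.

Overall, product flow = 4385 kg/h.
citric acid in = 465×0.508 + 1790×0.696 + 2130×0.611 = 2783.5 kg/h.
citric acid fraction in U = 0.635.

0.635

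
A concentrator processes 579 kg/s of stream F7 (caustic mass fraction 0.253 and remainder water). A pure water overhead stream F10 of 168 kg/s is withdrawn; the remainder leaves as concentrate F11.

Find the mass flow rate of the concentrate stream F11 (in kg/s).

Concentrate = 579 − 168 = 411 kg/s.

411 kg/s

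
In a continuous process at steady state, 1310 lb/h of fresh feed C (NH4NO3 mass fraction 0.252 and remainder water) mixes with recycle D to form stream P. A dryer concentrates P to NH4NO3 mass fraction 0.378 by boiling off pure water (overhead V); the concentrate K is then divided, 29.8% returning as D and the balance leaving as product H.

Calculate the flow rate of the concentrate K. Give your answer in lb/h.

1244 lb/h

Overall NH4NO3 balance (none leaves overhead): NH4NO3 in fresh feed = NH4NO3 in product, i.e. 1310×0.252 = (1−0.298)·K·0.378.
K = 330.12/(0.378×0.702) = 1244.1 lb/h.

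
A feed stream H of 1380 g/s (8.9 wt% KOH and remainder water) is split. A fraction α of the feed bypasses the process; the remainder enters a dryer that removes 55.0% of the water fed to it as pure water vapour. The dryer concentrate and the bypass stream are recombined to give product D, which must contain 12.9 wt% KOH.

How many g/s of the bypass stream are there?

All 1380×0.089 = 122.82 g/s of KOH reaches D, so D = 122.82/0.129 = 952.09 g/s and vapour = 427.91 g/s.
The evaporator receives (1−α)·1380 of feed at 0.911 water and removes 0.550 of that water:
0.550×0.911×(1−α)×1380 = 427.91
(1−α) = 427.91/691.45 = 0.6189;  α = 0.3811.
Bypass flow = 0.3811×1380 = 525.98 g/s.

526 g/s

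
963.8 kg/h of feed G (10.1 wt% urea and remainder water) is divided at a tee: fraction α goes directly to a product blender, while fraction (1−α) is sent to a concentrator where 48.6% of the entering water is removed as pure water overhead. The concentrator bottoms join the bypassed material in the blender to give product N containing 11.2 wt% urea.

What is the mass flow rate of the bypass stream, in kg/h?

All 963.8×0.101 = 97.344 kg/h of urea reaches N, so N = 97.344/0.112 = 869.14 kg/h and vapour = 94.659 kg/h.
The evaporator receives (1−α)·963.8 of feed at 0.899 water and removes 0.486 of that water:
0.486×0.899×(1−α)×963.8 = 94.659
(1−α) = 94.659/421.1 = 0.2248;  α = 0.7752.
Bypass flow = 0.7752×963.8 = 747.15 kg/h.

747.1 kg/h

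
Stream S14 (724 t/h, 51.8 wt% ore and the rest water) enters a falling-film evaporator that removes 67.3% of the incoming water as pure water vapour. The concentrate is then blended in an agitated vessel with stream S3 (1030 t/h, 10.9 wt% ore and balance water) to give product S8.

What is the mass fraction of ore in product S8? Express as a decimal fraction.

Vapour removed = 0.673×0.482×724 = 234.86 t/h; concentrate = 489.14 t/h.
ore reaching the mixer = 375.03 (from concentrate) + 1030×0.109 = 487.3 t/h.
Product flow = 489.14 + 1030 = 1519.1 t/h; ore fraction = 0.3208.

0.3208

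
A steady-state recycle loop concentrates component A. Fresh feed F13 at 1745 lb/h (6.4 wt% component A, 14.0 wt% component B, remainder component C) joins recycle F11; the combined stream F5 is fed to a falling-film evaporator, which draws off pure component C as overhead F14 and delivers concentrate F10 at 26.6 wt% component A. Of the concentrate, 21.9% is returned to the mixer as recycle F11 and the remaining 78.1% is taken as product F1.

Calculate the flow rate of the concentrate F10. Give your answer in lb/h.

Overall component A balance (none leaves overhead): component A in fresh feed = component A in product, i.e. 1745×0.064 = (1−0.219)·F10·0.266.
F10 = 111.68/(0.266×0.781) = 537.58 lb/h.

537.6 lb/h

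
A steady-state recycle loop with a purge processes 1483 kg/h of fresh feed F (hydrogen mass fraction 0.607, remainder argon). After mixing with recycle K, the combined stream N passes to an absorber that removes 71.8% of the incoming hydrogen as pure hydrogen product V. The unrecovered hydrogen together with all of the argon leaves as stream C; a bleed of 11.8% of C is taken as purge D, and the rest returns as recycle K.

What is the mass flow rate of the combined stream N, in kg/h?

argon enters only via F and leaves only via the purge: 1483×0.393 = 0.118×(argon in C), and the absorber passes all argon, so argon in N = argon in C = 4939.1 kg/h.
hydrogen in N: m_A = 1483×0.607 + (1−0.118)·(1−0.718)·m_A, so m_A = 900.18/0.7513 = 1198.2 kg/h.
N = 1198.2 + 4939.1 = 6137.3 kg/h.

6137 kg/h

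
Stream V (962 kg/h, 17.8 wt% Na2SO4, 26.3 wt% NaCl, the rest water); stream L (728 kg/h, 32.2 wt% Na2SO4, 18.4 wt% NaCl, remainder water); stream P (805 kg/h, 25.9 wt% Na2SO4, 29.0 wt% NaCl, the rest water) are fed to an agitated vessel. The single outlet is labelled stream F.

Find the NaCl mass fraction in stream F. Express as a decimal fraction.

0.249

Total flow out = 962 + 728 + 805 = 2495 kg/h.
NaCl in = 962×0.263 + 728×0.184 + 805×0.290 = 620.41 kg/h.
NaCl mass fraction in F = 620.41/2495 = 0.249.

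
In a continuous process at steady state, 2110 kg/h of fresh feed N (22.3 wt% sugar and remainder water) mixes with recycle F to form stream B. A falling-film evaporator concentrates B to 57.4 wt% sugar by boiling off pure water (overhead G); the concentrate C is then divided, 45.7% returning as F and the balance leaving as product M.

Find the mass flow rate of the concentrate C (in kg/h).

1510 kg/h

Overall sugar balance (none leaves overhead): sugar in fresh feed = sugar in product, i.e. 2110×0.223 = (1−0.457)·C·0.574.
C = 470.53/(0.574×0.543) = 1509.6 kg/h.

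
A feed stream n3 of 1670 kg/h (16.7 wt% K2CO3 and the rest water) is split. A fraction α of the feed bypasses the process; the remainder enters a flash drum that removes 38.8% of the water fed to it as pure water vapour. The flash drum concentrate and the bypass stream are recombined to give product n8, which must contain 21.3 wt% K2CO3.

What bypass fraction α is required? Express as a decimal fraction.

All 1670×0.167 = 278.89 kg/h of K2CO3 reaches n8, so n8 = 278.89/0.213 = 1309.3 kg/h and vapour = 360.66 kg/h.
The evaporator receives (1−α)·1670 of feed at 0.833 water and removes 0.388 of that water:
0.388×0.833×(1−α)×1670 = 360.66
(1−α) = 360.66/539.75 = 0.6682;  α = 0.3318.

0.332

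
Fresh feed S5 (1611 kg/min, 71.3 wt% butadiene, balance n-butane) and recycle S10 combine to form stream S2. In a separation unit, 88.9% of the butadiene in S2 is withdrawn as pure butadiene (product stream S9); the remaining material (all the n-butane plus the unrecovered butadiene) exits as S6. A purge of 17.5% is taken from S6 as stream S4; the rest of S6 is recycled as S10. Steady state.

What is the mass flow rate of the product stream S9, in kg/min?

1124 kg/min

butadiene in S2: m_A = 1611×0.713 + (1−0.175)·(1−0.889)·m_A, so m_A = 1148.6/0.9084 = 1264.4 kg/min.
Product S9 = 0.889×1264.4 = 1124.1 kg/min.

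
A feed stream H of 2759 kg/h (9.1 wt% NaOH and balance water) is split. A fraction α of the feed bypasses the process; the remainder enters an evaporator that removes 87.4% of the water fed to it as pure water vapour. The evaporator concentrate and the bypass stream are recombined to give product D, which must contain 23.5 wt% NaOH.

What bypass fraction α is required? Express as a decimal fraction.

All 2759×0.091 = 251.07 kg/h of NaOH reaches D, so D = 251.07/0.235 = 1068.4 kg/h and vapour = 1690.6 kg/h.
The evaporator receives (1−α)·2759 of feed at 0.909 water and removes 0.874 of that water:
0.874×0.909×(1−α)×2759 = 1690.6
(1−α) = 1690.6/2191.9 = 0.7713;  α = 0.2287.

0.229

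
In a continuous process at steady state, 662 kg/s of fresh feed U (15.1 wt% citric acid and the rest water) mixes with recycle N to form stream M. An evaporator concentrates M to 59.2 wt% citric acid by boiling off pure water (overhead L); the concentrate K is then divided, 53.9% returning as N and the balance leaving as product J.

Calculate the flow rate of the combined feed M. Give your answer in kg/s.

859.4 kg/s

Overall citric acid balance (none leaves overhead): citric acid in fresh feed = citric acid in product, i.e. 662×0.151 = (1−0.539)·K·0.592.
K = 99.962/(0.592×0.461) = 366.28 kg/s.
Recycle N = 0.539×366.28 = 197.42 kg/s.
Combined feed M = 662 + 197.42 = 859.42 kg/s.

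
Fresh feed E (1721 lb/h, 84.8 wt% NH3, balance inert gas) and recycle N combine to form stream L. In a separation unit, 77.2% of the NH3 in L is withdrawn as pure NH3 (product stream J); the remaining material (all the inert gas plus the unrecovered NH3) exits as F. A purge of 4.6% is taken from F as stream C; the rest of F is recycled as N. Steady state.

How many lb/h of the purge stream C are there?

281.2 lb/h

inert gas enters only via E and leaves only via the purge: 1721×0.152 = 0.046×(inert gas in F), and the separation unit passes all inert gas, so inert gas in L = inert gas in F = 5686.8 lb/h.
NH3 in L: m_A = 1721×0.848 + (1−0.046)·(1−0.772)·m_A, so m_A = 1459.4/0.7825 = 1865.1 lb/h.
F = (1−0.772)×1865.1 + 5686.8 = 6112 lb/h.
Purge C = 0.046×6112 = 281.15 lb/h.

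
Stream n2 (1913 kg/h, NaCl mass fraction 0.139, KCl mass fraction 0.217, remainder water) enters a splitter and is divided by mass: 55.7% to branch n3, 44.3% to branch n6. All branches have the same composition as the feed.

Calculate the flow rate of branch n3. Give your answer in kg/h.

Branch n3 flow = 0.557×1913 = 1065.5 kg/h.

1066 kg/h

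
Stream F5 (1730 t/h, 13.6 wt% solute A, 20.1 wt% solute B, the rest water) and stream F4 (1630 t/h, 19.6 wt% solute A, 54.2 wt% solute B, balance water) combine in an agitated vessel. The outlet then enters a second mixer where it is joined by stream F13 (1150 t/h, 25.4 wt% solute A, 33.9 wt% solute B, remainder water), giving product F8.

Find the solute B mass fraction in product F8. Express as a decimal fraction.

0.359

Overall, product flow = 4510 t/h.
solute B in = 1730×0.201 + 1630×0.542 + 1150×0.339 = 1621 t/h.
solute B fraction in F8 = 0.359.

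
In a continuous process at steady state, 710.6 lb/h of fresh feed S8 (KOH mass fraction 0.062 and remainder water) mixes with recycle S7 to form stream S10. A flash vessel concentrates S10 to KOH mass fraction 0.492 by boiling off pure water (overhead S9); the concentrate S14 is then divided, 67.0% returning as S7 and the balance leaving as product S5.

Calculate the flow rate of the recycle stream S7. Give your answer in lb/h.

Overall KOH balance (none leaves overhead): KOH in fresh feed = KOH in product, i.e. 710.6×0.062 = (1−0.670)·S14·0.492.
S14 = 44.057/(0.492×0.330) = 271.36 lb/h.
Recycle S7 = 0.670×271.36 = 181.81 lb/h.

181.8 lb/h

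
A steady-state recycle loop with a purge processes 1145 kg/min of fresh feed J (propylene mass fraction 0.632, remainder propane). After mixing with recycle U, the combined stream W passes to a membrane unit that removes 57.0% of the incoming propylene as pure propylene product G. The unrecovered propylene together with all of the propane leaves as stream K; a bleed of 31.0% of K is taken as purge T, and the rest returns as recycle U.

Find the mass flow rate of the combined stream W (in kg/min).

propane enters only via J and leaves only via the purge: 1145×0.368 = 0.310×(propane in K), and the membrane unit passes all propane, so propane in W = propane in K = 1359.2 kg/min.
propylene in W: m_A = 1145×0.632 + (1−0.310)·(1−0.570)·m_A, so m_A = 723.64/0.7033 = 1028.9 kg/min.
W = 1028.9 + 1359.2 = 2388.1 kg/min.

2388 kg/min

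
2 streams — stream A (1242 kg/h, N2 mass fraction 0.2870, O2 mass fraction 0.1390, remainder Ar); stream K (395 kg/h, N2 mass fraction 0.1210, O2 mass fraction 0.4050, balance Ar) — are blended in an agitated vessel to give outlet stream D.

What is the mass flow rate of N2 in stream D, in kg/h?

N2 out = N2 in = 1242×0.287 + 395×0.121 = 404.25 kg/h.

404.2 kg/h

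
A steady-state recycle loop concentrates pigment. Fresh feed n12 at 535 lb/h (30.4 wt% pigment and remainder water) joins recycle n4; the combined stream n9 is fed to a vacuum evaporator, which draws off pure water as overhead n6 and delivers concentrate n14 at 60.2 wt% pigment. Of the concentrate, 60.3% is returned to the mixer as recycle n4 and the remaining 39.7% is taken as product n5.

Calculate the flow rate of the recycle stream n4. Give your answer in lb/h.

Overall pigment balance (none leaves overhead): pigment in fresh feed = pigment in product, i.e. 535×0.304 = (1−0.603)·n14·0.602.
n14 = 162.64/(0.602×0.397) = 680.52 lb/h.
Recycle n4 = 0.603×680.52 = 410.35 lb/h.

410.4 lb/h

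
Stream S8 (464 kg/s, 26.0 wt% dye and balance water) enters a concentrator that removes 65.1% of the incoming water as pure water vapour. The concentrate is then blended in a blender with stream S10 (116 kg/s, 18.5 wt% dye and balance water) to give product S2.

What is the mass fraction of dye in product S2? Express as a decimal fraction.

Vapour removed = 0.651×0.740×464 = 223.53 kg/s; concentrate = 240.47 kg/s.
dye reaching the mixer = 120.64 (from concentrate) + 116×0.185 = 142.1 kg/s.
Product flow = 240.47 + 116 = 356.47 kg/s; dye fraction = 0.399.

0.399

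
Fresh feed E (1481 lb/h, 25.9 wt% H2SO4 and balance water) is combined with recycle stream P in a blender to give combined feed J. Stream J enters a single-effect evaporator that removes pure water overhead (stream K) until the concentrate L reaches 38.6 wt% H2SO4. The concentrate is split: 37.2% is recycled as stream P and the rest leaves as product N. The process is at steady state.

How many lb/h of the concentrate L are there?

1582 lb/h

Overall H2SO4 balance (none leaves overhead): H2SO4 in fresh feed = H2SO4 in product, i.e. 1481×0.259 = (1−0.372)·L·0.386.
L = 383.58/(0.386×0.628) = 1582.4 lb/h.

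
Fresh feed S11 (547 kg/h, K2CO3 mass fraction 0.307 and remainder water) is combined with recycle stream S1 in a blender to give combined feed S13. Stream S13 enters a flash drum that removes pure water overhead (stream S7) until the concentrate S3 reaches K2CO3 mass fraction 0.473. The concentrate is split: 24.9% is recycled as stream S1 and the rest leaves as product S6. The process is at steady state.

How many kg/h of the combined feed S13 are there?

664.7 kg/h

Overall K2CO3 balance (none leaves overhead): K2CO3 in fresh feed = K2CO3 in product, i.e. 547×0.307 = (1−0.249)·S3·0.473.
S3 = 167.93/(0.473×0.751) = 472.74 kg/h.
Recycle S1 = 0.249×472.74 = 117.71 kg/h.
Combined feed S13 = 547 + 117.71 = 664.71 kg/h.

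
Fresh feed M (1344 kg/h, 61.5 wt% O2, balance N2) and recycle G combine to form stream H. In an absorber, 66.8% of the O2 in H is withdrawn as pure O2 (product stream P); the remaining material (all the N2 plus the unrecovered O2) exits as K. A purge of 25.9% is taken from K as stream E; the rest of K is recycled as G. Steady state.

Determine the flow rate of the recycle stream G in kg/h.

N2 enters only via M and leaves only via the purge: 1344×0.385 = 0.259×(N2 in K), and the absorber passes all N2, so N2 in H = N2 in K = 1997.8 kg/h.
O2 in H: m_A = 1344×0.615 + (1−0.259)·(1−0.668)·m_A, so m_A = 826.56/0.7540 = 1096.3 kg/h.
K = (1−0.668)×1096.3 + 1997.8 = 2361.8 kg/h.
Recycle G = (1−0.259)×2361.8 = 1750.1 kg/h.

1750 kg/h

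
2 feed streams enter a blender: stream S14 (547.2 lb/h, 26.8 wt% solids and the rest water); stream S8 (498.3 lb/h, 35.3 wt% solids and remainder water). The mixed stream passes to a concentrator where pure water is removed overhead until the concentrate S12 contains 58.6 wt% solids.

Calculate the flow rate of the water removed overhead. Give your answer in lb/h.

solids entering = 547.2×0.268 + 498.3×0.353 = 322.55 lb/h.
All solids reports to S12, so S12 = 322.55/0.586 = 550.43 lb/h.
Total feed = 1045.5 lb/h; overhead = 1045.5 − 550.43 = 495.07 lb/h.

495.1 lb/h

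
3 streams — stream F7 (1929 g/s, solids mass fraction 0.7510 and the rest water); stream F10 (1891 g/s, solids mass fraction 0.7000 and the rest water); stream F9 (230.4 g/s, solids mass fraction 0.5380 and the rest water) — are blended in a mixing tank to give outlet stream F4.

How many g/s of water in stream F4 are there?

1154 g/s

water out = water in = 1929×0.249 + 1891×0.300 + 230.4×0.462 = 1154.1 g/s.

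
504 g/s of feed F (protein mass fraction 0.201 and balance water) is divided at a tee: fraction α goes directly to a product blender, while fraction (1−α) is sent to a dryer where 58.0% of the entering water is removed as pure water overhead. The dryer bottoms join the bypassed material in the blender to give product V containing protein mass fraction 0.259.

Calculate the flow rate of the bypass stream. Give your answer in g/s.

260.5 g/s

All 504×0.201 = 101.3 g/s of protein reaches V, so V = 101.3/0.259 = 391.14 g/s and vapour = 112.86 g/s.
The evaporator receives (1−α)·504 of feed at 0.799 water and removes 0.580 of that water:
0.580×0.799×(1−α)×504 = 112.86
(1−α) = 112.86/233.56 = 0.4832;  α = 0.5168.
Bypass flow = 0.5168×504 = 260.45 g/s.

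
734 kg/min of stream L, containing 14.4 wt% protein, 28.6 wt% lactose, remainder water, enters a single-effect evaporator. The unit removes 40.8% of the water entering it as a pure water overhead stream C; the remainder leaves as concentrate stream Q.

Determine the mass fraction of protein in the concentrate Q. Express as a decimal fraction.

protein is not removed: 734×0.144 = 105.7 kg/min of protein enters Q.
water entering = 734×0.570 = 418.38 kg/min; overhead removed = 0.408×418.38 = 170.7 kg/min.
Concentrate = 734 − 170.7 = 563.3 kg/min.
Mass fraction = 105.7/563.3 = 0.188.

0.188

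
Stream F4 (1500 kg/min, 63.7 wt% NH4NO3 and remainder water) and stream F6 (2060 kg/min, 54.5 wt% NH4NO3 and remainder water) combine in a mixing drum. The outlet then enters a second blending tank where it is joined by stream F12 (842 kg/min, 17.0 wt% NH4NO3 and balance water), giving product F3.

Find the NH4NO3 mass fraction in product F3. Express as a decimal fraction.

Overall, product flow = 4402 kg/min.
NH4NO3 in = 1500×0.637 + 2060×0.545 + 842×0.170 = 2221.3 kg/min.
NH4NO3 fraction in F3 = 0.5046.

0.5046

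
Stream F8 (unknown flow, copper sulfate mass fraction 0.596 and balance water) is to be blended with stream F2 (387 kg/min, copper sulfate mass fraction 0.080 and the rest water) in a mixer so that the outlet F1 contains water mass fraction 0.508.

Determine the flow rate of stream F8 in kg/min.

1533 kg/min

Let F8 be the unknown flow. Total out = 387 + F8.
water balance: 356.04 + 0.404·F8 = 0.508·(387 + F8)
(0.404 − 0.508)·F8 = 0.508×387 − 356.04 = -159.44
F8 = -159.44 / -0.104 = 1533.1 kg/min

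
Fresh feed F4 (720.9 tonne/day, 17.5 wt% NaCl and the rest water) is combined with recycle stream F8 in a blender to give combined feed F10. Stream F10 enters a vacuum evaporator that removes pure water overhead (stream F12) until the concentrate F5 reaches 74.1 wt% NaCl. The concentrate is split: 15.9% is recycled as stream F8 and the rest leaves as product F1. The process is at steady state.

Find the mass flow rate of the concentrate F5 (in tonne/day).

202.4 tonne/day

Overall NaCl balance (none leaves overhead): NaCl in fresh feed = NaCl in product, i.e. 720.9×0.175 = (1−0.159)·F5·0.741.
F5 = 126.16/(0.741×0.841) = 202.44 tonne/day.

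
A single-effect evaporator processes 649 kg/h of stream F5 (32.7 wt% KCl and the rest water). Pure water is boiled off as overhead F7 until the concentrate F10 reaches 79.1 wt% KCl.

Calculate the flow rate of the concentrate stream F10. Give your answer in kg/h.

268.3 kg/h

KCl is conserved: 649×0.327 = 212.22 kg/h all reports to the concentrate.
Concentrate = 212.22/(target fraction) = 268.3 kg/h.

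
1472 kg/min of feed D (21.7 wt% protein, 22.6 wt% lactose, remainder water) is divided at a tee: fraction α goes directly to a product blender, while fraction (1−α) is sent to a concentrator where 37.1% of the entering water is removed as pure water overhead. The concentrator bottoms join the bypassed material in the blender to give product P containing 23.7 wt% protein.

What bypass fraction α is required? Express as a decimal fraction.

All 1472×0.217 = 319.42 kg/min of protein reaches P, so P = 319.42/0.237 = 1347.8 kg/min and vapour = 124.22 kg/min.
The evaporator receives (1−α)·1472 of feed at 0.557 water and removes 0.371 of that water:
0.371×0.557×(1−α)×1472 = 124.22
(1−α) = 124.22/304.18 = 0.4084;  α = 0.5916.

0.592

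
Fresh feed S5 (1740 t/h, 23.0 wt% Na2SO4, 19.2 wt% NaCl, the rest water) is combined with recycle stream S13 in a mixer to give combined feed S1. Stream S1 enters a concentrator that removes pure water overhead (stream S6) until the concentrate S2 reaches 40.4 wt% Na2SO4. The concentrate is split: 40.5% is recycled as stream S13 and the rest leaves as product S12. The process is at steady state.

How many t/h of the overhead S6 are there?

749.4 t/h

Overall Na2SO4 balance (none leaves overhead): Na2SO4 in fresh feed = Na2SO4 in product, i.e. 1740×0.230 = (1−0.405)·S2·0.404.
S2 = 400.2/(0.404×0.595) = 1664.9 t/h.
Recycle S13 = 0.405×1664.9 = 674.27 t/h.
Combined feed S1 = 1740 + 674.27 = 2414.3 t/h.
Overhead S6 = S1 − S2 = 2414.3 − 1664.9 = 749.41 t/h.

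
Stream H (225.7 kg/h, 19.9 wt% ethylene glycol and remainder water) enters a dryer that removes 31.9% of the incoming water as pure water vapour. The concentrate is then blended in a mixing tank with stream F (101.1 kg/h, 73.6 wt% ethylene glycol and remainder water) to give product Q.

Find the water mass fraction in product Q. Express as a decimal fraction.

Vapour removed = 0.319×0.801×225.7 = 57.671 kg/h; concentrate = 168.03 kg/h.
water reaching the mixer = 123.12 (from concentrate) + 101.1×0.264 = 149.81 kg/h.
Product flow = 168.03 + 101.1 = 269.13 kg/h; water fraction = 0.557.

0.557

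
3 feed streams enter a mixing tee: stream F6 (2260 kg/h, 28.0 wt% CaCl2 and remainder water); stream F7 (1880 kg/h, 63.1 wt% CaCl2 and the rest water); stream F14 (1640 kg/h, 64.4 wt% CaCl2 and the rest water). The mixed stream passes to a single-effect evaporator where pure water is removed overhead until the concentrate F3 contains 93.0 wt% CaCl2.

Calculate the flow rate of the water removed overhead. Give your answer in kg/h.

CaCl2 entering = 2260×0.280 + 1880×0.631 + 1640×0.644 = 2875.2 kg/h.
All CaCl2 reports to F3, so F3 = 2875.2/0.930 = 3091.7 kg/h.
Total feed = 5780 kg/h; overhead = 5780 − 3091.7 = 2688.3 kg/h.

2688 kg/h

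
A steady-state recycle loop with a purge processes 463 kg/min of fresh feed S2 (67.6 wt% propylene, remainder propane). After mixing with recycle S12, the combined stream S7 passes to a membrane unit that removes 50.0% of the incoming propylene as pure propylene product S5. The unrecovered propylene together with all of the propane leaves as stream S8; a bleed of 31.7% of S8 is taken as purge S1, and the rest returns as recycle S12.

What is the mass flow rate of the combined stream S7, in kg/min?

948.5 kg/min

propane enters only via S2 and leaves only via the purge: 463×0.324 = 0.317×(propane in S8), and the membrane unit passes all propane, so propane in S7 = propane in S8 = 473.22 kg/min.
propylene in S7: m_A = 463×0.676 + (1−0.317)·(1−0.500)·m_A, so m_A = 312.99/0.6585 = 475.3 kg/min.
S7 = 475.3 + 473.22 = 948.53 kg/min.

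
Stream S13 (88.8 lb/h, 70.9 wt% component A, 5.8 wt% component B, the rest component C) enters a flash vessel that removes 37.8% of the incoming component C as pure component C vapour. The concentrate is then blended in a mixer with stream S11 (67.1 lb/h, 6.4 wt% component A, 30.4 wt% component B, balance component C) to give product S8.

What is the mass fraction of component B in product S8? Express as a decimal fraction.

0.173

Vapour removed = 0.378×0.233×88.8 = 7.821 lb/h; concentrate = 80.979 lb/h.
component B reaching the mixer = 5.1504 (from concentrate) + 67.1×0.304 = 25.549 lb/h.
Product flow = 80.979 + 67.1 = 148.08 lb/h; component B fraction = 0.173.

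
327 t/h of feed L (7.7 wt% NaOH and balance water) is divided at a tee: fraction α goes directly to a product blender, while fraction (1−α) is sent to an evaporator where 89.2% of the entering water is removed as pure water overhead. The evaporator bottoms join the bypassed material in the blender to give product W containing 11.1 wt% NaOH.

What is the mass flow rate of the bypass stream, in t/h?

205.3 t/h

All 327×0.077 = 25.179 t/h of NaOH reaches W, so W = 25.179/0.111 = 226.84 t/h and vapour = 100.16 t/h.
The evaporator receives (1−α)·327 of feed at 0.923 water and removes 0.892 of that water:
0.892×0.923×(1−α)×327 = 100.16
(1−α) = 100.16/269.22 = 0.3720;  α = 0.6280.
Bypass flow = 0.6280×327 = 205.34 t/h.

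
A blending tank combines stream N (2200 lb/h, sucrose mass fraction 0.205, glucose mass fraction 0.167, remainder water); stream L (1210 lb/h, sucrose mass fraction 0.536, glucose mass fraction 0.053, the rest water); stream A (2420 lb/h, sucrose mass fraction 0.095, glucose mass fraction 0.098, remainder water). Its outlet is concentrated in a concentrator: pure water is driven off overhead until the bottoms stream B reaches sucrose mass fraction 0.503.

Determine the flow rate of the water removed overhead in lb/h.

sucrose entering = 2200×0.205 + 1210×0.536 + 2420×0.095 = 1329.5 lb/h.
All sucrose reports to B, so B = 1329.5/0.503 = 2643.1 lb/h.
Total feed = 5830 lb/h; overhead = 5830 − 2643.1 = 3186.9 lb/h.

3187 lb/h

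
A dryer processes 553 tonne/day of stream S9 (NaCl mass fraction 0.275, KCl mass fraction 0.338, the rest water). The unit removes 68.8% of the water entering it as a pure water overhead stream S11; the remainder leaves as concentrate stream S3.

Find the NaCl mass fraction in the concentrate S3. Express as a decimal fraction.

0.375

NaCl is not removed: 553×0.275 = 152.08 tonne/day of NaCl enters S3.
water entering = 553×0.387 = 214.01 tonne/day; overhead removed = 0.688×214.01 = 147.24 tonne/day.
Concentrate = 553 − 147.24 = 405.76 tonne/day.
Mass fraction = 152.08/405.76 = 0.375.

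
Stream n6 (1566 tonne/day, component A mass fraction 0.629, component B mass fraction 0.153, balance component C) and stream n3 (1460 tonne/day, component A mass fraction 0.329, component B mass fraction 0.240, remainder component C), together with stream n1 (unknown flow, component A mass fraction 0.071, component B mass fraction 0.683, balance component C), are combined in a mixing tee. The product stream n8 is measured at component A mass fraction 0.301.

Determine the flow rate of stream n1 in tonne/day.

2411 tonne/day

Let n1 be the unknown flow. Total out = 3026 + n1.
component A balance: 1465.4 + 0.071·n1 = 0.301·(3026 + n1)
(0.071 − 0.301)·n1 = 0.301×3026 − 1465.4 = -554.53
n1 = -554.53 / -0.230 = 2411 tonne/day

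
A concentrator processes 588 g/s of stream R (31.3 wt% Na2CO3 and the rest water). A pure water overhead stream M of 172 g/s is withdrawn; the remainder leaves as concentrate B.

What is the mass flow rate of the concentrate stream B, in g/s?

416 g/s

Concentrate = 588 − 172 = 416 g/s.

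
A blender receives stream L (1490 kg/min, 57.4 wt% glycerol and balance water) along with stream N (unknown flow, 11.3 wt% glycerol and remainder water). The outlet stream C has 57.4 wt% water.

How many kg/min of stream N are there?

704.5 kg/min

Let N be the unknown flow. Total out = 1490 + N.
water balance: 634.74 + 0.887·N = 0.574·(1490 + N)
(0.887 − 0.574)·N = 0.574×1490 − 634.74 = 220.52
N = 220.52 / 0.313 = 704.54 kg/min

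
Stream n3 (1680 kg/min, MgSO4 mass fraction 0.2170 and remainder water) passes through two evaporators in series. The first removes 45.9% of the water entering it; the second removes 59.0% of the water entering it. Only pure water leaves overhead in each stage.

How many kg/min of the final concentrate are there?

656.3 kg/min

water in feed = 1680×0.783 = 1315.4 kg/min.
After stage 1: water left = (1−0.459)×1315.4 = 711.65; stream total = 1076.2 kg/min.
After stage 2: water left = (1−0.590)×711.65 = 291.78; final concentrate = 656.34 kg/min.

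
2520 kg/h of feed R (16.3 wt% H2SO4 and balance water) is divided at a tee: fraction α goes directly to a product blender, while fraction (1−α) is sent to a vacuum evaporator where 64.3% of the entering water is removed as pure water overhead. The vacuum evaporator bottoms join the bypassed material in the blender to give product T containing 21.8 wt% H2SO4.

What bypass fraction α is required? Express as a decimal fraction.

All 2520×0.163 = 410.76 kg/h of H2SO4 reaches T, so T = 410.76/0.218 = 1884.2 kg/h and vapour = 635.78 kg/h.
The evaporator receives (1−α)·2520 of feed at 0.837 water and removes 0.643 of that water:
0.643×0.837×(1−α)×2520 = 635.78
(1−α) = 635.78/1356.2 = 0.4688;  α = 0.5312.

0.531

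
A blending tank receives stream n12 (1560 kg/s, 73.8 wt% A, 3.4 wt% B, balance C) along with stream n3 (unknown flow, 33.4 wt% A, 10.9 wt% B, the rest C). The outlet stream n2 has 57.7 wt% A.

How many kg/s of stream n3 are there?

Let n3 be the unknown flow. Total out = 1560 + n3.
A balance: 1151.3 + 0.334·n3 = 0.577·(1560 + n3)
(0.334 − 0.577)·n3 = 0.577×1560 − 1151.3 = -251.16
n3 = -251.16 / -0.243 = 1033.6 kg/s

1034 kg/s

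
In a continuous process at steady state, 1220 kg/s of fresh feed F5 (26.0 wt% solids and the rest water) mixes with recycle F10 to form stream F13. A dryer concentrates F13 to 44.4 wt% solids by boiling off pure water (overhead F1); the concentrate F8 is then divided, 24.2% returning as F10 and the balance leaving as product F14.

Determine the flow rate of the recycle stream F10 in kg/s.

228.1 kg/s

Overall solids balance (none leaves overhead): solids in fresh feed = solids in product, i.e. 1220×0.260 = (1−0.242)·F8·0.444.
F8 = 317.2/(0.444×0.758) = 942.5 kg/s.
Recycle F10 = 0.242×942.5 = 228.08 kg/s.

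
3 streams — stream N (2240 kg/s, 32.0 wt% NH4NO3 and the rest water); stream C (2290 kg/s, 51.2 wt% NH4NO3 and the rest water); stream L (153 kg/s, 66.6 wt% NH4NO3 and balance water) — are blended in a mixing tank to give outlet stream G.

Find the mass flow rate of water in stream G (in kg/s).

water out = water in = 2240×0.680 + 2290×0.488 + 153×0.334 = 2691.8 kg/s.

2692 kg/s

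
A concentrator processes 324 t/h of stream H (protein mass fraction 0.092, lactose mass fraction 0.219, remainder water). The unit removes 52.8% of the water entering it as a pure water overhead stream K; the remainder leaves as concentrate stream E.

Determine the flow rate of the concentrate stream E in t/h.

206.1 t/h

water entering = 324×0.689 = 223.24 t/h; overhead removed = 0.528×223.24 = 117.87 t/h.
Concentrate = 324 − 117.87 = 206.13 t/h.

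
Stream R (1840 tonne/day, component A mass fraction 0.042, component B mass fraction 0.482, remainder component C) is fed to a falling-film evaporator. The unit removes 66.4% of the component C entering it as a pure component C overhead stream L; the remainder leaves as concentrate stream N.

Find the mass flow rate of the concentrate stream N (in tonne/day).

component C entering = 1840×0.476 = 875.84 tonne/day; overhead removed = 0.664×875.84 = 581.56 tonne/day.
Concentrate = 1840 − 581.56 = 1258.4 tonne/day.

1258 tonne/day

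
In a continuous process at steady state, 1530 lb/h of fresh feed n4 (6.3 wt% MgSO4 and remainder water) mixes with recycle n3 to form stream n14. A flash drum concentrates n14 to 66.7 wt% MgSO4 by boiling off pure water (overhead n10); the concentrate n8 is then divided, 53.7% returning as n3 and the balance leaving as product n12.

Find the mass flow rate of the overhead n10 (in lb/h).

Overall MgSO4 balance (none leaves overhead): MgSO4 in fresh feed = MgSO4 in product, i.e. 1530×0.063 = (1−0.537)·n8·0.667.
n8 = 96.39/(0.667×0.463) = 312.12 lb/h.
Recycle n3 = 0.537×312.12 = 167.61 lb/h.
Combined feed n14 = 1530 + 167.61 = 1697.6 lb/h.
Overhead n10 = n14 − n8 = 1697.6 − 312.12 = 1385.5 lb/h.

1385 lb/h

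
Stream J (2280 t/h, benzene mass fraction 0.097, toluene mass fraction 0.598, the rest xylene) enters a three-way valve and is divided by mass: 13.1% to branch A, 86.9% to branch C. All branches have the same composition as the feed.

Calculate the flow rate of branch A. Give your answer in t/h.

298.7 t/h

Branch A flow = 0.131×2280 = 298.68 t/h.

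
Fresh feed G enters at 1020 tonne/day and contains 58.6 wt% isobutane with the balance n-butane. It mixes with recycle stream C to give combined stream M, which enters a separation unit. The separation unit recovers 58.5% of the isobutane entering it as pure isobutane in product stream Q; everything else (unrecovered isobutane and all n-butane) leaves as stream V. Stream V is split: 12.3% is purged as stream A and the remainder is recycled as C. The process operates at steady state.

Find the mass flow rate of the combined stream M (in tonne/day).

n-butane enters only via G and leaves only via the purge: 1020×0.414 = 0.123×(n-butane in V), and the separation unit passes all n-butane, so n-butane in M = n-butane in V = 3433.2 tonne/day.
isobutane in M: m_A = 1020×0.586 + (1−0.123)·(1−0.585)·m_A, so m_A = 597.72/0.6360 = 939.74 tonne/day.
M = 939.74 + 3433.2 = 4372.9 tonne/day.

4373 tonne/day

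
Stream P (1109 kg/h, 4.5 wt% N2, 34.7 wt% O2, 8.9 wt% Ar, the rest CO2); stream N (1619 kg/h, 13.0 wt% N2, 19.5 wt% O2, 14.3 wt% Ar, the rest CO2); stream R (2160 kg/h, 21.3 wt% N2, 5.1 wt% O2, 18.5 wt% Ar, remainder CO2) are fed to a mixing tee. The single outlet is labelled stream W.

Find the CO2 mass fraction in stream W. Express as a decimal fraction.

0.537

Total flow out = 1109 + 1619 + 2160 = 4888 kg/h.
CO2 in = 1109×0.519 + 1619×0.532 + 2160×0.551 = 2627 kg/h.
CO2 mass fraction in W = 2627/4888 = 0.537.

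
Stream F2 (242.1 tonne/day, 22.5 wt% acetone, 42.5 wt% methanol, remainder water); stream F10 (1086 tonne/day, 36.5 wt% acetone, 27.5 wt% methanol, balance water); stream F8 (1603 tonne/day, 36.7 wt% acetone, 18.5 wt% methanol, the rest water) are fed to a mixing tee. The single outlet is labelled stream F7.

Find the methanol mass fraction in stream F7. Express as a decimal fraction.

Total flow out = 242.1 + 1086 + 1603 = 2931.1 tonne/day.
methanol in = 242.1×0.425 + 1086×0.275 + 1603×0.185 = 698.1 tonne/day.
methanol mass fraction in F7 = 698.1/2931.1 = 0.238.

0.238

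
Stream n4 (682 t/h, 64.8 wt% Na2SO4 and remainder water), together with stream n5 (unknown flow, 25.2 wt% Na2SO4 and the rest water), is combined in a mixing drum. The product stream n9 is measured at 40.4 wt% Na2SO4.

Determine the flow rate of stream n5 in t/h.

1095 t/h

Let n5 be the unknown flow. Total out = 682 + n5.
Na2SO4 balance: 441.94 + 0.252·n5 = 0.404·(682 + n5)
(0.252 − 0.404)·n5 = 0.404×682 − 441.94 = -166.41
n5 = -166.41 / -0.152 = 1094.8 t/h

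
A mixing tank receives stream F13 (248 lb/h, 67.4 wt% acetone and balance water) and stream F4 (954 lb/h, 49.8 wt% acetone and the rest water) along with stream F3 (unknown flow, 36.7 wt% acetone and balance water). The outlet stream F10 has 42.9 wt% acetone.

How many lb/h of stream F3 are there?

2042 lb/h

Let F3 be the unknown flow. Total out = 1202 + F3.
acetone balance: 642.24 + 0.367·F3 = 0.429·(1202 + F3)
(0.367 − 0.429)·F3 = 0.429×1202 − 642.24 = -126.59
F3 = -126.59 / -0.062 = 2041.7 lb/h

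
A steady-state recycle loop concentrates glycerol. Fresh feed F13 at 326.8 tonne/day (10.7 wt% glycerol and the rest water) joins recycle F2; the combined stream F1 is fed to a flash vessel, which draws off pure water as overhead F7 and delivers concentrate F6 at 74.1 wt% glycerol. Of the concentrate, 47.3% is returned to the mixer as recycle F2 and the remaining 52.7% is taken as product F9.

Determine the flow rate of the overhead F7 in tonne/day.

Overall glycerol balance (none leaves overhead): glycerol in fresh feed = glycerol in product, i.e. 326.8×0.107 = (1−0.473)·F6·0.741.
F6 = 34.968/(0.741×0.527) = 89.544 tonne/day.
Recycle F2 = 0.473×89.544 = 42.354 tonne/day.
Combined feed F1 = 326.8 + 42.354 = 369.15 tonne/day.
Overhead F7 = F1 − F6 = 369.15 − 89.544 = 279.61 tonne/day.

279.6 tonne/day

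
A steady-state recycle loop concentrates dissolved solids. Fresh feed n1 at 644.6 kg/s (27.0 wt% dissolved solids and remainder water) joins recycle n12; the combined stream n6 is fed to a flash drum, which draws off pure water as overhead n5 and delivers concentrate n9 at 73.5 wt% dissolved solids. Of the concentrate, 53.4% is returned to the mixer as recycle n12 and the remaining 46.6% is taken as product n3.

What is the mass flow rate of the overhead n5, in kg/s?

Overall dissolved solids balance (none leaves overhead): dissolved solids in fresh feed = dissolved solids in product, i.e. 644.6×0.270 = (1−0.534)·n9·0.735.
n9 = 174.04/(0.735×0.466) = 508.14 kg/s.
Recycle n12 = 0.534×508.14 = 271.35 kg/s.
Combined feed n6 = 644.6 + 271.35 = 915.95 kg/s.
Overhead n5 = n6 − n9 = 915.95 − 508.14 = 407.81 kg/s.

407.8 kg/s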